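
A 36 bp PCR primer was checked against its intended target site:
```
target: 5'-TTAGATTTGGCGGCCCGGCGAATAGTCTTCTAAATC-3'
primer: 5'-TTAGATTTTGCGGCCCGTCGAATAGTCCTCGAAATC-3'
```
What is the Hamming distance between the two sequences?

4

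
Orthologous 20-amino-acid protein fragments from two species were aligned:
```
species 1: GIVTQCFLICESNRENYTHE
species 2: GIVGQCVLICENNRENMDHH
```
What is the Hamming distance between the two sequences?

6

Comparing position by position, 6 residues differ: 4 (T/G), 7 (F/V), 12 (S/N), 17 (Y/M), 18 (T/D), 20 (E/H).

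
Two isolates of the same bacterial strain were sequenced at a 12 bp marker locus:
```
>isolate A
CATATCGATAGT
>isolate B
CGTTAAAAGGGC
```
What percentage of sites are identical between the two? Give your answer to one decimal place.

Mismatches at positions 2, 4, 5, 6, 7, 9, 10, 12 (1-based): 8 of 12.
Identical positions: 4/12 = 33.33% → 33.3%.

33.3%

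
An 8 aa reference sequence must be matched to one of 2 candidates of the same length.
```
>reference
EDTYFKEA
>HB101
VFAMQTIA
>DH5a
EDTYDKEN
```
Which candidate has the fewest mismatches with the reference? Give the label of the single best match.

Hamming distances to reference — HB101: 7; DH5a: 2.
Smallest is DH5a with 2 mismatches.

DH5a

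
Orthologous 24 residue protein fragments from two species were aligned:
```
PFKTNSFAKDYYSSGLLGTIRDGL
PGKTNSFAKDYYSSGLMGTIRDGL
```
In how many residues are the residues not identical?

2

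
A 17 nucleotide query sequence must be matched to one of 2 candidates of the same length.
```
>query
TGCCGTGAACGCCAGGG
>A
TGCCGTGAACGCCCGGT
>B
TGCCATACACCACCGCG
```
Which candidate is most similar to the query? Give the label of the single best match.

A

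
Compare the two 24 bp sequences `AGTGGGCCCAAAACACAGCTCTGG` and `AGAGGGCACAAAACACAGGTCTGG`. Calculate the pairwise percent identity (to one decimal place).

87.5%

3 positions differ (3, 8, 19), so 21 of 24 match: 21/24 = 87.5%.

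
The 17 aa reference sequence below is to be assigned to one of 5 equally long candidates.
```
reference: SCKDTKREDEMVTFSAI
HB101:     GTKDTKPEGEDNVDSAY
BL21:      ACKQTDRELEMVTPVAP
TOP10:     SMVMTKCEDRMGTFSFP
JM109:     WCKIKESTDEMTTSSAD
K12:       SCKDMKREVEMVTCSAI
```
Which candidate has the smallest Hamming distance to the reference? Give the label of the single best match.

K12

Hamming distances to reference — HB101: 9; BL21: 7; TOP10: 8; JM109: 9; K12: 3.
Smallest is K12 with 3 mismatches.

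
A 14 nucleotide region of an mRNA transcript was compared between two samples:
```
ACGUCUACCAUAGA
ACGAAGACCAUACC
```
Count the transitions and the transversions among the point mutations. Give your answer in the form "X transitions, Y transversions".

0 transitions, 5 transversions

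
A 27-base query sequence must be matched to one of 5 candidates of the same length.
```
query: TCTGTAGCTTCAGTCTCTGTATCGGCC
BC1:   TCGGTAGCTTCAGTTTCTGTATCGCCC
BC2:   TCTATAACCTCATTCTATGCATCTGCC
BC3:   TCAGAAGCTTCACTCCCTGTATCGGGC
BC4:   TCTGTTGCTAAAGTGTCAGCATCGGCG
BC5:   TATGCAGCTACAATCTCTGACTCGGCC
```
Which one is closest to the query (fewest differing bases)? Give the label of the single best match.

BC1

Hamming distances to query — BC1: 3; BC2: 7; BC3: 5; BC4: 7; BC5: 6.
Smallest is BC1 with 3 mismatches.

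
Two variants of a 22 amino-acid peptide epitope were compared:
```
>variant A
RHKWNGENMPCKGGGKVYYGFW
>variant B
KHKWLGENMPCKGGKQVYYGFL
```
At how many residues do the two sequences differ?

The sequences differ at residues 1, 5, 15, 16, 22 (1-based) — 5 in total.

5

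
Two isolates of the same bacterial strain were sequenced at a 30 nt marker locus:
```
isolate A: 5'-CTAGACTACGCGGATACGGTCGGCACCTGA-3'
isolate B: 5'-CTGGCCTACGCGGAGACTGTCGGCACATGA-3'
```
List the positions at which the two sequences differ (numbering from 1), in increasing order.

3, 5, 15, 18, 27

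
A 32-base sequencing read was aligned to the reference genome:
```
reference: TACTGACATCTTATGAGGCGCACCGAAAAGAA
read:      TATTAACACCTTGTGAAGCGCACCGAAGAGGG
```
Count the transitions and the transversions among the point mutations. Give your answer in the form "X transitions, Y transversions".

Transitions (purine↔purine or pyrimidine↔pyrimidine): 3 C→T, 5 G→A, 9 T→C, 13 A→G, 17 G→A, 28 A→G, 31 A→G, 32 A→G.
Transversions (purine↔pyrimidine): none.

8 transitions, 0 transversions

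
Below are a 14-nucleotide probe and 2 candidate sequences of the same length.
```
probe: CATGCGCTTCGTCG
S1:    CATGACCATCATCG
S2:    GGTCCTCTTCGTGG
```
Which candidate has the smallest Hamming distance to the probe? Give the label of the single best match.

S1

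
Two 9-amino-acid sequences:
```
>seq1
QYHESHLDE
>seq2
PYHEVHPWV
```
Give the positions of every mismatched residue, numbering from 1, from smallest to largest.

Differences at position 1 (Q→P), position 5 (S→V), position 7 (L→P), position 8 (D→W), position 9 (E→V).

1, 5, 7, 8, 9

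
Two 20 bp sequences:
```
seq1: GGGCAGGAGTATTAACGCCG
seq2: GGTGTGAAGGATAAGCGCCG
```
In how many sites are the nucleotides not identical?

7

The sequences differ at sites 3, 4, 5, 7, 10, 13, 15 (1-based) — 7 in total.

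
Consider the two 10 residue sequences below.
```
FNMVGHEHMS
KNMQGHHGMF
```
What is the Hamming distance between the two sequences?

The sequences differ at positions 1, 4, 7, 8, 10 (1-based) — 5 in total.

5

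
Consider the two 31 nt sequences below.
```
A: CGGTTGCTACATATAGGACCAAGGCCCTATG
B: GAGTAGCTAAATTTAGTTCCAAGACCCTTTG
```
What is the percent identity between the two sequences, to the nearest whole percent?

71%

Mismatches at positions 1, 2, 5, 10, 13, 17, 18, 24, 29 (1-based): 9 of 31.
Identical positions: 22/31 = 70.97% → 71%.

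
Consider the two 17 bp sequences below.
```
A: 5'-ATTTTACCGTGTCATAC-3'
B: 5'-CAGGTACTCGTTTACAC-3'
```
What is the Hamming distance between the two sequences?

10

Comparing position by position, 10 positions differ: 1 (A/C), 2 (T/A), 3 (T/G), 4 (T/G), 8 (C/T), 9 (G/C), 10 (T/G), 11 (G/T), 13 (C/T), 15 (T/C).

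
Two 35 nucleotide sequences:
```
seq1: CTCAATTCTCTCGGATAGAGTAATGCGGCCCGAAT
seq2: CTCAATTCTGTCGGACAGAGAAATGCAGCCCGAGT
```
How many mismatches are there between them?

5

Comparing position by position, 5 bases differ: 10 (C/G), 16 (T/C), 21 (T/A), 27 (G/A), 34 (A/G).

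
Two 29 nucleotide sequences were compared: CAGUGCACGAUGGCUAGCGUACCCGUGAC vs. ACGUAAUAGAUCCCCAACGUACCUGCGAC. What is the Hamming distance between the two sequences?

The sequences differ at positions 1, 2, 5, 6, 7, 8, 12, 13, 15, 17, 24, 26 (1-based) — 12 in total.

12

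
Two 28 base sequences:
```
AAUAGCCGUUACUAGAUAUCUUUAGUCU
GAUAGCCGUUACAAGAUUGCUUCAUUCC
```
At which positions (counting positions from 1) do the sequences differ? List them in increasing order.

1, 13, 18, 19, 23, 25, 28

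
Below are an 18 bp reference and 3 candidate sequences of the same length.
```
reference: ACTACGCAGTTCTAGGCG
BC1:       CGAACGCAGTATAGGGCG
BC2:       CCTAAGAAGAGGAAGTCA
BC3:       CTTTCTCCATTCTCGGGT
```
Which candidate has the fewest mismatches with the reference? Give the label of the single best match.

BC1

Hamming distances to reference — BC1: 7; BC2: 9; BC3: 9.
Smallest is BC1 with 7 mismatches.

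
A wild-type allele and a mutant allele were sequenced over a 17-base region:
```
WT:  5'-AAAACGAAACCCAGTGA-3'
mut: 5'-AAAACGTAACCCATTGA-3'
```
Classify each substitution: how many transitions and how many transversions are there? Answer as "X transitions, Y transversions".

0 transitions, 2 transversions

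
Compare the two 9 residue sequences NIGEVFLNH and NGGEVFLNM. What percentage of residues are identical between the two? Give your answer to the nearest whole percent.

78%

Mismatches at positions 2, 9 (1-based): 2 of 9.
Identical positions: 7/9 = 77.78% → 78%.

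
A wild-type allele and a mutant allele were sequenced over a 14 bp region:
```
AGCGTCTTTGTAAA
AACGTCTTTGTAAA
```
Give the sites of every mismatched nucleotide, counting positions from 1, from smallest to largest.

Differences at site 2 (G→A).

2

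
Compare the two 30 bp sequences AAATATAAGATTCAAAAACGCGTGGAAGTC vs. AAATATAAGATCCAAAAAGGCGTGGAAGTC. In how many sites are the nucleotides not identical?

Mismatches (1-based): site 12: T→C; site 19: C→G.

2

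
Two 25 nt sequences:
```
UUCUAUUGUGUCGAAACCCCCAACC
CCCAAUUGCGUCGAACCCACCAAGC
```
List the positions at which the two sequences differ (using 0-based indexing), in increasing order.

0, 1, 3, 8, 15, 18, 23

Scanning 0-based: 0: U/C; 1: U/C; 3: U/A; 8: U/C; 15: A/C; 18: C/A; 23: C/G.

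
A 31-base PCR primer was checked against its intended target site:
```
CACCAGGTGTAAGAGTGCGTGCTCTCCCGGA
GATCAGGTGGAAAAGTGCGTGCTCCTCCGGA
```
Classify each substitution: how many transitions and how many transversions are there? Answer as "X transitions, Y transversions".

4 transitions, 2 transversions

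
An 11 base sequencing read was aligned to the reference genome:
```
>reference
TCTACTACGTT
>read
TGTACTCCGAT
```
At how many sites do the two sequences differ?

Comparing position by position, 3 sites differ: 2 (C/G), 7 (A/C), 10 (T/A).

3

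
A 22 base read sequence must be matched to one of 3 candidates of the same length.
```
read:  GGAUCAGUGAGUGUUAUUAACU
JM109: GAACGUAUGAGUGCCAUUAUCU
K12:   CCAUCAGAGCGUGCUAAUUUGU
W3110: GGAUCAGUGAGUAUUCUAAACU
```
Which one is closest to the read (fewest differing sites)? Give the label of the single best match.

W3110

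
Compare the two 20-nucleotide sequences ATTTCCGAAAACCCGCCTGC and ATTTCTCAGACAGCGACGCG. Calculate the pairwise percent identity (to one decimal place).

50.0%

10 positions differ (6, 7, 9, 11, 12, 13, 16, 18, 19, 20), so 10 of 20 match: 10/20 = 50%.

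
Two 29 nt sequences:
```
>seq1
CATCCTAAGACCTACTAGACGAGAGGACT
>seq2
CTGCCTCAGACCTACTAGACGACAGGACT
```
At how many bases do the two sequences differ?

4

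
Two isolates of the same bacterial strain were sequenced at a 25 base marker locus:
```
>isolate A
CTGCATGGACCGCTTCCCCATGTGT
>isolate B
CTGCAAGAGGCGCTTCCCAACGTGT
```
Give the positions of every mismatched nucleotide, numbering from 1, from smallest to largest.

6, 8, 9, 10, 19, 21

Differences at position 6 (T→A), position 8 (G→A), position 9 (A→G), position 10 (C→G), position 19 (C→A), position 21 (T→C).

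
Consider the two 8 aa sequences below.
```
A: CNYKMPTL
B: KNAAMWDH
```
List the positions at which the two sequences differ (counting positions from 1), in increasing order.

Differences at position 1 (C→K), position 3 (Y→A), position 4 (K→A), position 6 (P→W), position 7 (T→D), position 8 (L→H).

1, 3, 4, 6, 7, 8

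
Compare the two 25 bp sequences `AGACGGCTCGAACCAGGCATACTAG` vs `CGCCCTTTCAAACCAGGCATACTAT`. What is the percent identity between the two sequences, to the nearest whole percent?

Mismatches at positions 1, 3, 5, 6, 7, 10, 25 (1-based): 7 of 25.
Identical positions: 18/25 = 72% → 72%.

72%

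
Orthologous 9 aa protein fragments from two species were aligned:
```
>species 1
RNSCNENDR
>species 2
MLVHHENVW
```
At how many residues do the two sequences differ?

Comparing position by position, 7 residues differ: 1 (R/M), 2 (N/L), 3 (S/V), 4 (C/H), 5 (N/H), 8 (D/V), 9 (R/W).

7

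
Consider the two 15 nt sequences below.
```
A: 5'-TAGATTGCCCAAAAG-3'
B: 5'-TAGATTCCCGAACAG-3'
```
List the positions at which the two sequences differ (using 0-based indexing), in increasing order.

6, 9, 12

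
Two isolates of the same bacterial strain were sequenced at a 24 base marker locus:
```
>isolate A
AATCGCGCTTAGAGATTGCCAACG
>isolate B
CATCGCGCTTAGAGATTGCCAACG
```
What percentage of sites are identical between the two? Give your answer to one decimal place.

95.8%

Mismatch at position 1 (1-based): 1 of 24.
Identical positions: 23/24 = 95.83% → 95.8%.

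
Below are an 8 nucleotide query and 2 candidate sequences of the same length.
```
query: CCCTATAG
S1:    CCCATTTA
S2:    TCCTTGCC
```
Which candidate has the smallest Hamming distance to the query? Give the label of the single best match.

S1

Hamming distances to query — S1: 4; S2: 5.
Smallest is S1 with 4 mismatches.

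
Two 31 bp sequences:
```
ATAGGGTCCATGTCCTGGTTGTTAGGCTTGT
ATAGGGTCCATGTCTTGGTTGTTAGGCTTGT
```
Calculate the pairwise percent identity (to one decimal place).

96.8%

1 position differs (15), so 30 of 31 match: 30/31 = 96.77%.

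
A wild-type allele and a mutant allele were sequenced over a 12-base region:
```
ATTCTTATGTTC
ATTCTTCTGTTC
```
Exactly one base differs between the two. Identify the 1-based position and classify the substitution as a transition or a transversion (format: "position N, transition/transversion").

Position 7 changes A→C. A is a purine and C is a pyrimidine, so this is a transversion.

position 7, transversion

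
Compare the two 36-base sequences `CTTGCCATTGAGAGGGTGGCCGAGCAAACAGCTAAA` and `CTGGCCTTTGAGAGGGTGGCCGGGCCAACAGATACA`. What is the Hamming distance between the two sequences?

6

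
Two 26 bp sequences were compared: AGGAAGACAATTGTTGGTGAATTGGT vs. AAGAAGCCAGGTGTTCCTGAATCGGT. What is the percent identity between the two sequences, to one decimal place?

73.1%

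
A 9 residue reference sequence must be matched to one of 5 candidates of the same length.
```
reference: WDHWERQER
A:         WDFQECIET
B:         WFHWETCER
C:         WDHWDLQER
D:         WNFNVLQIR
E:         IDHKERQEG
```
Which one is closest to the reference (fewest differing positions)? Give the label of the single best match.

C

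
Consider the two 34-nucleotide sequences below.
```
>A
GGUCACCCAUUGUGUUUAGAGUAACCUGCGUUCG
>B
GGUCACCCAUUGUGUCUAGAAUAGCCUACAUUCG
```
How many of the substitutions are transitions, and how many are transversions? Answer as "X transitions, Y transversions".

Mismatches (1-based):
position 16: U→C (pyrimidine→pyrimidine, transition)
position 21: G→A (purine→purine, transition)
position 24: A→G (purine→purine, transition)
position 28: G→A (purine→purine, transition)
position 30: G→A (purine→purine, transition)

5 transitions, 0 transversions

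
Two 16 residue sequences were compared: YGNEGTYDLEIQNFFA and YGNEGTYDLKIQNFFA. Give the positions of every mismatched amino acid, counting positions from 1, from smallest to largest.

10

Differences at position 10 (E→K).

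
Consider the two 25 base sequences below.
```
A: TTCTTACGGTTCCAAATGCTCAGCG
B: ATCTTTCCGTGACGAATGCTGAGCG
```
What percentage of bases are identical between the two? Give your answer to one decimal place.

72.0%

Mismatches at positions 1, 6, 8, 11, 12, 14, 21 (1-based): 7 of 25.
Identical positions: 18/25 = 72% → 72.0%.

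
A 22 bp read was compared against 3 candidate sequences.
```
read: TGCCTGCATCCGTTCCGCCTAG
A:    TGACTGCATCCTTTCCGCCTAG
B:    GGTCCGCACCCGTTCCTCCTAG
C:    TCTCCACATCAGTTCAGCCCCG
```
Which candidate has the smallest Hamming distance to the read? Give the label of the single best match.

A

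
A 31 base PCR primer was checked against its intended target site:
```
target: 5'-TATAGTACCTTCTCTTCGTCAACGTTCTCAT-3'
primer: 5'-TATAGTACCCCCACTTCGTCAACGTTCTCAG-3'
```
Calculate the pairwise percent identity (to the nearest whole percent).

87%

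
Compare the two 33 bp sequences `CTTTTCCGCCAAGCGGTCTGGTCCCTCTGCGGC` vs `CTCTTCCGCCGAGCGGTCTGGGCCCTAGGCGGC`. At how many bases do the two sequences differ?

5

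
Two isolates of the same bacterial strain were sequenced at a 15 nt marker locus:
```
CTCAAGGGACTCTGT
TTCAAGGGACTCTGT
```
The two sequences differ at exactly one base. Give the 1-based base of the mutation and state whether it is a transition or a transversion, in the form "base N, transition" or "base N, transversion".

base 1, transition

The sequences differ only at base 1: C→T (pyrimidine→pyrimidine), a transition.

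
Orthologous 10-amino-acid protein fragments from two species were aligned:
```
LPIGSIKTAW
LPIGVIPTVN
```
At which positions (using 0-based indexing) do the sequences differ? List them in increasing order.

4, 6, 8, 9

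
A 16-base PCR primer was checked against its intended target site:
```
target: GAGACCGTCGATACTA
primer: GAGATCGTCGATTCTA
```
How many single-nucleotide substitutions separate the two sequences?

2

The sequences differ at bases 5, 13 (1-based) — 2 in total.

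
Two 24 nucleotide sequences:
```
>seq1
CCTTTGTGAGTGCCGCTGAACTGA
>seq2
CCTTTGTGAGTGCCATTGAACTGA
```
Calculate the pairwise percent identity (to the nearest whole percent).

92%

2 positions differ (15, 16), so 22 of 24 match: 22/24 = 91.67%.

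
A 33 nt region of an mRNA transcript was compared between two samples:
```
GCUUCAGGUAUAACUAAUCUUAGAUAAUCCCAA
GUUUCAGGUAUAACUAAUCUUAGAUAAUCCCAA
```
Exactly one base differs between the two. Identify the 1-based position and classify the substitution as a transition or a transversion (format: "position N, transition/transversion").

position 2, transition

The sequences differ only at position 2: C→U (pyrimidine→pyrimidine), a transition.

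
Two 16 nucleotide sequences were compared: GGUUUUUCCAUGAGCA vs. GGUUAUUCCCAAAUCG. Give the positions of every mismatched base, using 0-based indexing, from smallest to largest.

Differences at position 4 (U→A), position 9 (A→C), position 10 (U→A), position 11 (G→A), position 13 (G→U), position 15 (A→G).

4, 9, 10, 11, 13, 15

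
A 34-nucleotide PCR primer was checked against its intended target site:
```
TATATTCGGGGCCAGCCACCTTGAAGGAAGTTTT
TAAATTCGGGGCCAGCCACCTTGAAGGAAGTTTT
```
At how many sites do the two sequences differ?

1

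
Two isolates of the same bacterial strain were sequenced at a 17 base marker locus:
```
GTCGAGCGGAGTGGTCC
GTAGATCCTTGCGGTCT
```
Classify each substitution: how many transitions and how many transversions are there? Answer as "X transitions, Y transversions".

Transitions (purine↔purine or pyrimidine↔pyrimidine): 12 T→C, 17 C→T.
Transversions (purine↔pyrimidine): 3 C→A, 6 G→T, 8 G→C, 9 G→T, 10 A→T.

2 transitions, 5 transversions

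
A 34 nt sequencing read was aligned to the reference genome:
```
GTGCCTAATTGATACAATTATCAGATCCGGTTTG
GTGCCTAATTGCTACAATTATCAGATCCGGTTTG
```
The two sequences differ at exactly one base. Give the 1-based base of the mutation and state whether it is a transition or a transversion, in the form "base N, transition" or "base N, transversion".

base 12, transversion

The sequences differ only at base 12: A→C (purine→pyrimidine), a transversion.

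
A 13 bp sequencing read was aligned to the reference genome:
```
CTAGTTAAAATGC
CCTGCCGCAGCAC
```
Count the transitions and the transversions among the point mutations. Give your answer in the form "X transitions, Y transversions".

Mismatches (1-based):
position 2: T→C (pyrimidine→pyrimidine, transition)
position 3: A→T (purine→pyrimidine, transversion)
position 5: T→C (pyrimidine→pyrimidine, transition)
position 6: T→C (pyrimidine→pyrimidine, transition)
position 7: A→G (purine→purine, transition)
position 8: A→C (purine→pyrimidine, transversion)
position 10: A→G (purine→purine, transition)
position 11: T→C (pyrimidine→pyrimidine, transition)
position 12: G→A (purine→purine, transition)

7 transitions, 2 transversions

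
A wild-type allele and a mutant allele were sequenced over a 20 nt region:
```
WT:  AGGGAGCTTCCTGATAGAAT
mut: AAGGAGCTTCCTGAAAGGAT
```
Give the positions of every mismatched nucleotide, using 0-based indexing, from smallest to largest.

1, 14, 17

Scanning 0-based: 1: G/A; 14: T/A; 17: A/G.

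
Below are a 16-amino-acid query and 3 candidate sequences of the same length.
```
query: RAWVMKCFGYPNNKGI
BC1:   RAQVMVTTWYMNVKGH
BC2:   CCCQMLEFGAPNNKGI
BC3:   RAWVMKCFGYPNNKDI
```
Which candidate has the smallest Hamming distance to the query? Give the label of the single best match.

BC1 differs at 8 positions; BC2 differs at 7 positions; BC3 differs at 1 position. The closest is BC3.

BC3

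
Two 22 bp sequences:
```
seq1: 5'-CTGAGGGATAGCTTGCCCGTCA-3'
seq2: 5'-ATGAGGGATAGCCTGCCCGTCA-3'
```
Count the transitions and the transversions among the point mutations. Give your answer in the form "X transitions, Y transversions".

Mismatches (1-based):
base 1: C→A (pyrimidine→purine, transversion)
base 13: T→C (pyrimidine→pyrimidine, transition)

1 transition, 1 transversion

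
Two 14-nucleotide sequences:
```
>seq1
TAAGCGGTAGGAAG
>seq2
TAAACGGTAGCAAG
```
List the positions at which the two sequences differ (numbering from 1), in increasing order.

Differences at position 4 (G→A), position 11 (G→C).

4, 11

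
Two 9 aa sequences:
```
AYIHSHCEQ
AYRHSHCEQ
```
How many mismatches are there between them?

1

The sequences differ at residues 3 (1-based) — 1 in total.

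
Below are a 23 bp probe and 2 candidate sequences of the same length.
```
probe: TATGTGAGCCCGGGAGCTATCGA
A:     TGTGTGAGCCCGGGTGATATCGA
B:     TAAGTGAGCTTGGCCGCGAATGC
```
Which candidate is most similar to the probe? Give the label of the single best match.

A

A differs at 3 positions; B differs at 9 positions. The closest is A.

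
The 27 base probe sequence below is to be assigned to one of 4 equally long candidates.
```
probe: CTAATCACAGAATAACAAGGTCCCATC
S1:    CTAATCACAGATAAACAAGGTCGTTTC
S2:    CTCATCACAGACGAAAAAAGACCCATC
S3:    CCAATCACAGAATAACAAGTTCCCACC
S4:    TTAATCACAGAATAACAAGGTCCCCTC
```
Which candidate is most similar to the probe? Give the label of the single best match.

S4

S1 differs at 5 bases; S2 differs at 6 bases; S3 differs at 3 bases; S4 differs at 2 bases. The closest is S4.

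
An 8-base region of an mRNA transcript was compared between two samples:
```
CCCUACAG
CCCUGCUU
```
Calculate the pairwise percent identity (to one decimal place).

62.5%

Mismatches at positions 5, 7, 8 (1-based): 3 of 8.
Identical positions: 5/8 = 62.5% → 62.5%.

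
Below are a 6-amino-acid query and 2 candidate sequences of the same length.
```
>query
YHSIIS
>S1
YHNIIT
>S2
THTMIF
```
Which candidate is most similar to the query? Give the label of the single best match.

S1

S1 differs at 2 positions; S2 differs at 4 positions. The closest is S1.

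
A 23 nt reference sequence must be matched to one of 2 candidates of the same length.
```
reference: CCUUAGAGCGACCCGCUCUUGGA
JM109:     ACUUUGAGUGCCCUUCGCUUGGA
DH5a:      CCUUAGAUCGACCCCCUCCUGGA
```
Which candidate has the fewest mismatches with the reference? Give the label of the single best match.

JM109 differs at 7 positions; DH5a differs at 3 positions. The closest is DH5a.

DH5a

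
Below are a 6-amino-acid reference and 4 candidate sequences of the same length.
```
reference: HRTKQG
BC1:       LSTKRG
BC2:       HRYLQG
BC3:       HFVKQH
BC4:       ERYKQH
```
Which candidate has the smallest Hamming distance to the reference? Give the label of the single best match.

BC2

BC1 differs at 3 positions; BC2 differs at 2 positions; BC3 differs at 3 positions; BC4 differs at 3 positions. The closest is BC2.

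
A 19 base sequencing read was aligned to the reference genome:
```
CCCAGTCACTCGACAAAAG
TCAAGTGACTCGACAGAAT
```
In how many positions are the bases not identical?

The sequences differ at positions 1, 3, 7, 16, 19 (1-based) — 5 in total.

5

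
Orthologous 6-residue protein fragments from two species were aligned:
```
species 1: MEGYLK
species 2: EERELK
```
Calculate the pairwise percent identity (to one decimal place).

3 positions differ (1, 3, 4), so 3 of 6 match: 3/6 = 50%.

50.0%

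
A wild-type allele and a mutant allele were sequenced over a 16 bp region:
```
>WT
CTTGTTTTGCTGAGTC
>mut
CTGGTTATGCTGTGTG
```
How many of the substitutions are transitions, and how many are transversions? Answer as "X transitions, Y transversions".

0 transitions, 4 transversions

Mismatches (1-based):
site 3: T→G (pyrimidine→purine, transversion)
site 7: T→A (pyrimidine→purine, transversion)
site 13: A→T (purine→pyrimidine, transversion)
site 16: C→G (pyrimidine→purine, transversion)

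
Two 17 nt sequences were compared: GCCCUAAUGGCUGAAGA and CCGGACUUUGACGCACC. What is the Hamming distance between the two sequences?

12

Comparing position by position, 12 sites differ: 1 (G/C), 3 (C/G), 4 (C/G), 5 (U/A), 6 (A/C), 7 (A/U), 9 (G/U), 11 (C/A), 12 (U/C), 14 (A/C), 16 (G/C), 17 (A/C).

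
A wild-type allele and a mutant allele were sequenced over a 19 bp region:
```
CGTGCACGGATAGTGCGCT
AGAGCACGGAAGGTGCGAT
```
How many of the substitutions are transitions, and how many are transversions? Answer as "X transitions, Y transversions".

1 transition, 4 transversions

Mismatches (1-based):
site 1: C→A (pyrimidine→purine, transversion)
site 3: T→A (pyrimidine→purine, transversion)
site 11: T→A (pyrimidine→purine, transversion)
site 12: A→G (purine→purine, transition)
site 18: C→A (pyrimidine→purine, transversion)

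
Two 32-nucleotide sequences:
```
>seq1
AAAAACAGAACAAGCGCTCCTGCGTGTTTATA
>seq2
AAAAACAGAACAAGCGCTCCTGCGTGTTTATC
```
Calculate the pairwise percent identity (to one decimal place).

96.9%

1 position differs (32), so 31 of 32 match: 31/32 = 96.88%.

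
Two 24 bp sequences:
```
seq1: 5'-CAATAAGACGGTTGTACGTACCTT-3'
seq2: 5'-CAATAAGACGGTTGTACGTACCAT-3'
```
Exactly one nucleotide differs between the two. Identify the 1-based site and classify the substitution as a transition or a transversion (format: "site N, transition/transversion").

site 23, transversion

The sequences differ only at site 23: T→A (pyrimidine→purine), a transversion.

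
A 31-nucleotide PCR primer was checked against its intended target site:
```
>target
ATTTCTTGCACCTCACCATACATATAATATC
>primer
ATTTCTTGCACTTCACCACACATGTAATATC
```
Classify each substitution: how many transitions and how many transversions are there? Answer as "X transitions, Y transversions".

3 transitions, 0 transversions

Transitions (purine↔purine or pyrimidine↔pyrimidine): 12 C→T, 19 T→C, 24 A→G.
Transversions (purine↔pyrimidine): none.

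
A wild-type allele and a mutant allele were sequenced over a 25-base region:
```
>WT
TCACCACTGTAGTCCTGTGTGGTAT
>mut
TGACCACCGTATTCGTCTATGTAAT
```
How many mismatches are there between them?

8

Comparing position by position, 8 sites differ: 2 (C/G), 8 (T/C), 12 (G/T), 15 (C/G), 17 (G/C), 19 (G/A), 22 (G/T), 23 (T/A).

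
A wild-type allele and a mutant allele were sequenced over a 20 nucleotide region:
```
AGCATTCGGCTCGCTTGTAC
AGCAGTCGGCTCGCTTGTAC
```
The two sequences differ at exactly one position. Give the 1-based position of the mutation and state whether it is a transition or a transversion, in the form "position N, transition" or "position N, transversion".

The sequences differ only at position 5: T→G (pyrimidine→purine), a transversion.

position 5, transversion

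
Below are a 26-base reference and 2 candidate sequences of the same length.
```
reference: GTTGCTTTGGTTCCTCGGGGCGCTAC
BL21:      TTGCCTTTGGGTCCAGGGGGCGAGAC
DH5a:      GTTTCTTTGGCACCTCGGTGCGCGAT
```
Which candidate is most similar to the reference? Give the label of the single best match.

DH5a

BL21 differs at 8 sites; DH5a differs at 6 sites. The closest is DH5a.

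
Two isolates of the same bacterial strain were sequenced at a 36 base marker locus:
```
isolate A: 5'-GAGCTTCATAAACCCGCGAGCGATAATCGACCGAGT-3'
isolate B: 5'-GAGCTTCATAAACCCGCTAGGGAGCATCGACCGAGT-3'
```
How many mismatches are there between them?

Mismatches (1-based): base 18: G→T; base 21: C→G; base 24: T→G; base 25: A→C.

4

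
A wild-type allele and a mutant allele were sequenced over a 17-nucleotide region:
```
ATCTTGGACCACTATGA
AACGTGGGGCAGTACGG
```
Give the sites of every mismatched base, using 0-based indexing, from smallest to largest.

Differences at site 1 (T→A), site 3 (T→G), site 7 (A→G), site 8 (C→G), site 11 (C→G), site 14 (T→C), site 16 (A→G).

1, 3, 7, 8, 11, 14, 16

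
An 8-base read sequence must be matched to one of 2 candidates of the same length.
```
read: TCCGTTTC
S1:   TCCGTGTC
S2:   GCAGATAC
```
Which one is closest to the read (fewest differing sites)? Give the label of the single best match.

S1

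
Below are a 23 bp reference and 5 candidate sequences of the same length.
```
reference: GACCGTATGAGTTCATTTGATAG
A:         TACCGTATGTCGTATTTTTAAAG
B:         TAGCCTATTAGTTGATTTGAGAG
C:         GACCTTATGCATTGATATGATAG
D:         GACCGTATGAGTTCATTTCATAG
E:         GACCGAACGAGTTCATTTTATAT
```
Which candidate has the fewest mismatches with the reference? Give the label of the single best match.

D

Hamming distances to reference — A: 8; B: 6; C: 5; D: 1; E: 4.
Smallest is D with 1 mismatch.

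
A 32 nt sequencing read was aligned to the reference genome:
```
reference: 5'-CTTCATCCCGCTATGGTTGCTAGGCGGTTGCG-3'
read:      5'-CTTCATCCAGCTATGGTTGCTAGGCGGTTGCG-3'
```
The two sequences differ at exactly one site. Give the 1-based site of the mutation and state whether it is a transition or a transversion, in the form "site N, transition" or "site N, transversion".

site 9, transversion

Site 9 changes C→A. C is a pyrimidine and A is a purine, so this is a transversion.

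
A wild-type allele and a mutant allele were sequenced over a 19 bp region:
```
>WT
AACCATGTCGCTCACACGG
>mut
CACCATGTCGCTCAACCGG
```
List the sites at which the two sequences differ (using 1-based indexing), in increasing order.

1, 15, 16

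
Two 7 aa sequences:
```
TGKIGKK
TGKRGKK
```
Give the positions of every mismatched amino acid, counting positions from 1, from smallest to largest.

4

Scanning 1-based: 4: I/R.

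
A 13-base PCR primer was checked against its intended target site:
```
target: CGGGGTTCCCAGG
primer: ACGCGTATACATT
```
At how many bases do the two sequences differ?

8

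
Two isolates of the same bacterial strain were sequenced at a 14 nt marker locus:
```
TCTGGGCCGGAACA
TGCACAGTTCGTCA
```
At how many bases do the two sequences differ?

Comparing position by position, 11 bases differ: 2 (C/G), 3 (T/C), 4 (G/A), 5 (G/C), 6 (G/A), 7 (C/G), 8 (C/T), 9 (G/T), 10 (G/C), 11 (A/G), 12 (A/T).

11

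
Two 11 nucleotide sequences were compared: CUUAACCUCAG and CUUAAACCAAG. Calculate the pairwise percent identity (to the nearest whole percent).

73%

3 positions differ (6, 8, 9), so 8 of 11 match: 8/11 = 72.73%.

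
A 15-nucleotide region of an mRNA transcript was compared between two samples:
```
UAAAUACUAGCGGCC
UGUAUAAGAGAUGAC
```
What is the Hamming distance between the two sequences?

7

Mismatches (1-based): site 2: A→G; site 3: A→U; site 7: C→A; site 8: U→G; site 11: C→A; site 12: G→U; site 14: C→A.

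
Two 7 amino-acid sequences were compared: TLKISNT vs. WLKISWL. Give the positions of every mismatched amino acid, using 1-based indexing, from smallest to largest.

1, 6, 7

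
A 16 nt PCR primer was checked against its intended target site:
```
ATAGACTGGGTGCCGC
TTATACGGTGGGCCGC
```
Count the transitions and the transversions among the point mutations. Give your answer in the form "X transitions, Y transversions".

0 transitions, 5 transversions

Transitions (purine↔purine or pyrimidine↔pyrimidine): none.
Transversions (purine↔pyrimidine): 1 A→T, 4 G→T, 7 T→G, 9 G→T, 11 T→G.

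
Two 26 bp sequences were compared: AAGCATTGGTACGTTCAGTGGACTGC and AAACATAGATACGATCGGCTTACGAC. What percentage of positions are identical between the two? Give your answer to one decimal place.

61.5%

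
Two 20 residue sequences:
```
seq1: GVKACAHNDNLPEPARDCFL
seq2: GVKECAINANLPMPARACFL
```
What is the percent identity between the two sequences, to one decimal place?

75.0%

5 positions differ (4, 7, 9, 13, 17), so 15 of 20 match: 15/20 = 75%.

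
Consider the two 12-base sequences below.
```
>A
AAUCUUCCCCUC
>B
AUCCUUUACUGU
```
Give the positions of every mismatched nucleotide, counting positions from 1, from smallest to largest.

2, 3, 7, 8, 10, 11, 12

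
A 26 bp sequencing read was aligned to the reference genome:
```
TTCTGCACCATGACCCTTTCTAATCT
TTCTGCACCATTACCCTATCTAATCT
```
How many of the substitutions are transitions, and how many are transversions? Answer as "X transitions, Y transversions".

Transitions (purine↔purine or pyrimidine↔pyrimidine): none.
Transversions (purine↔pyrimidine): 12 G→T, 18 T→A.

0 transitions, 2 transversions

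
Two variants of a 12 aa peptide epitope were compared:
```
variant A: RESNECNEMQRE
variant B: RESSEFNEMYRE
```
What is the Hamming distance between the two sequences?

3

The sequences differ at residues 4, 6, 10 (1-based) — 3 in total.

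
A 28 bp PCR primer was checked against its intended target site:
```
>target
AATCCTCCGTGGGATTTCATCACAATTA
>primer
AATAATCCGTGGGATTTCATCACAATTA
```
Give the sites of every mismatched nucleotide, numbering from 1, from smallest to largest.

Differences at site 4 (C→A), site 5 (C→A).

4, 5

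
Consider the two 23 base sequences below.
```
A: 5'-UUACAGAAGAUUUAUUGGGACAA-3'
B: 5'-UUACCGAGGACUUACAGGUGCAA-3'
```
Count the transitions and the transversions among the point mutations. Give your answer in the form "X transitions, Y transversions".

Transitions (purine↔purine or pyrimidine↔pyrimidine): 8 A→G, 11 U→C, 15 U→C, 20 A→G.
Transversions (purine↔pyrimidine): 5 A→C, 16 U→A, 19 G→U.

4 transitions, 3 transversions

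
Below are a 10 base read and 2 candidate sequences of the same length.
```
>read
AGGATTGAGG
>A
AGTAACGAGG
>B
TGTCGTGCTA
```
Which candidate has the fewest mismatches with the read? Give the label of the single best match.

Hamming distances to read — A: 3; B: 7.
Smallest is A with 3 mismatches.

A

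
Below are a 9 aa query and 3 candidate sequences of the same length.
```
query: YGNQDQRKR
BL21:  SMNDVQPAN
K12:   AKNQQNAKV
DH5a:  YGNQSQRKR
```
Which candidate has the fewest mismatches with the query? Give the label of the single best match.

Hamming distances to query — BL21: 7; K12: 6; DH5a: 1.
Smallest is DH5a with 1 mismatch.

DH5a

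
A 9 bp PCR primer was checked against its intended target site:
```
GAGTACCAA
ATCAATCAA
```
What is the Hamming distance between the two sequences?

5

The sequences differ at positions 1, 2, 3, 4, 6 (1-based) — 5 in total.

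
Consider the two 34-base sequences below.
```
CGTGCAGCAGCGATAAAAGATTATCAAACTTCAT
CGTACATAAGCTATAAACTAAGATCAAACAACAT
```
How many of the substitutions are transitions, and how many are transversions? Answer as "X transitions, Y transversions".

1 transition, 9 transversions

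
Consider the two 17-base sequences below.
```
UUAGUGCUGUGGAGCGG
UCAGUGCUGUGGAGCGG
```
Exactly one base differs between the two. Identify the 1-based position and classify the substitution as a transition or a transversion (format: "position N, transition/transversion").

The sequences differ only at position 2: U→C (pyrimidine→pyrimidine), a transition.

position 2, transition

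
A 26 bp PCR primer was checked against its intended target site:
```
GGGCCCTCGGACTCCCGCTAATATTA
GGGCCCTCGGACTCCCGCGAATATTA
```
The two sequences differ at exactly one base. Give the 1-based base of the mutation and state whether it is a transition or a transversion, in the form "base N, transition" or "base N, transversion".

The sequences differ only at base 19: T→G (pyrimidine→purine), a transversion.

base 19, transversion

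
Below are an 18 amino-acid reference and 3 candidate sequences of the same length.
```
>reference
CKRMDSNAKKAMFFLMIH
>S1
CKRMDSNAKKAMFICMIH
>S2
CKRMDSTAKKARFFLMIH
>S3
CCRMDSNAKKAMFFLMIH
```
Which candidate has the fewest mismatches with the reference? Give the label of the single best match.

S3

Hamming distances to reference — S1: 2; S2: 2; S3: 1.
Smallest is S3 with 1 mismatch.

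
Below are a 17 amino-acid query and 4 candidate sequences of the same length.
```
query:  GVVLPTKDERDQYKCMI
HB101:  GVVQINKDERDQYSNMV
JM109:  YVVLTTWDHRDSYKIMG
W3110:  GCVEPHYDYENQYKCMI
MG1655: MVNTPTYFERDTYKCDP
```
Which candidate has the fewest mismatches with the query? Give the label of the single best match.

Hamming distances to query — HB101: 6; JM109: 7; W3110: 7; MG1655: 8.
Smallest is HB101 with 6 mismatches.

HB101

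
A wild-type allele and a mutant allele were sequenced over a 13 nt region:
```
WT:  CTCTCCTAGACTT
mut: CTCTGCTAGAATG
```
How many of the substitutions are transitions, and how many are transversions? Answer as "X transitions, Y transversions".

0 transitions, 3 transversions

Mismatches (1-based):
position 5: C→G (pyrimidine→purine, transversion)
position 11: C→A (pyrimidine→purine, transversion)
position 13: T→G (pyrimidine→purine, transversion)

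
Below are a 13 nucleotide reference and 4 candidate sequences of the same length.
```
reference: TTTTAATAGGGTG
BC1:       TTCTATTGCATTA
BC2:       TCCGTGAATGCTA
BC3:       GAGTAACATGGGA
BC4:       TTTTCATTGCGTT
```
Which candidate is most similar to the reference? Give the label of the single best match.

BC4

BC1 differs at 7 bases; BC2 differs at 9 bases; BC3 differs at 7 bases; BC4 differs at 4 bases. The closest is BC4.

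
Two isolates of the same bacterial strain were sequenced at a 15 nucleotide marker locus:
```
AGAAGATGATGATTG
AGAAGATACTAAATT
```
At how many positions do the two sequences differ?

Comparing position by position, 5 positions differ: 8 (G/A), 9 (A/C), 11 (G/A), 13 (T/A), 15 (G/T).

5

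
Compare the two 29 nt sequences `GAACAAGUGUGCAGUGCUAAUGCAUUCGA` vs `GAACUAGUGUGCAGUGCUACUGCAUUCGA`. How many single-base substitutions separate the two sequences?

2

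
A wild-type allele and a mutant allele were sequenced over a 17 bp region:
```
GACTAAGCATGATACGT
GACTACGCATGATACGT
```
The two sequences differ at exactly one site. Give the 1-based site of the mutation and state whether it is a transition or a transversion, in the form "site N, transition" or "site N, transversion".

site 6, transversion

The sequences differ only at site 6: A→C (purine→pyrimidine), a transversion.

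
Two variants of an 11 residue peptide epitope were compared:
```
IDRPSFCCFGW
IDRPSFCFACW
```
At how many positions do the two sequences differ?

Comparing position by position, 3 positions differ: 8 (C/F), 9 (F/A), 10 (G/C).

3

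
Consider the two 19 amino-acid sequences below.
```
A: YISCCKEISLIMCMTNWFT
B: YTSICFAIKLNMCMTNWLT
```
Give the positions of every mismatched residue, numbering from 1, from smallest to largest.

Differences at position 2 (I→T), position 4 (C→I), position 6 (K→F), position 7 (E→A), position 9 (S→K), position 11 (I→N), position 18 (F→L).

2, 4, 6, 7, 9, 11, 18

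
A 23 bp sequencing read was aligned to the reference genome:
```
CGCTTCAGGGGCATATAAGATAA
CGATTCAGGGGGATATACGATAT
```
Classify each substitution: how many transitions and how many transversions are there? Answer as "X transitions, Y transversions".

Mismatches (1-based):
position 3: C→A (pyrimidine→purine, transversion)
position 12: C→G (pyrimidine→purine, transversion)
position 18: A→C (purine→pyrimidine, transversion)
position 23: A→T (purine→pyrimidine, transversion)

0 transitions, 4 transversions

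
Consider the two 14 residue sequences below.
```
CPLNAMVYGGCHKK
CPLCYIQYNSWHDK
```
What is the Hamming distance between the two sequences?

8

Comparing position by position, 8 positions differ: 4 (N/C), 5 (A/Y), 6 (M/I), 7 (V/Q), 9 (G/N), 10 (G/S), 11 (C/W), 13 (K/D).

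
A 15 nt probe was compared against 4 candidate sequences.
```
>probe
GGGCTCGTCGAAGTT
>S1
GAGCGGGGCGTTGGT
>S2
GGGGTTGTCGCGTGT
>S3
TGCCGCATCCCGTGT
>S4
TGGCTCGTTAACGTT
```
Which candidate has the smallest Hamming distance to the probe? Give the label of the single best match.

S1 differs at 7 bases; S2 differs at 6 bases; S3 differs at 9 bases; S4 differs at 4 bases. The closest is S4.

S4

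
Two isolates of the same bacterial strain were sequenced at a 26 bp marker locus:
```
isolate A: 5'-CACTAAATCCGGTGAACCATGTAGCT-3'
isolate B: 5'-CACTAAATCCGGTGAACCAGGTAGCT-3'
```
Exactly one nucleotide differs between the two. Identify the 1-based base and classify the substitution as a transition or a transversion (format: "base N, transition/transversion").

base 20, transversion

The sequences differ only at base 20: T→G (pyrimidine→purine), a transversion.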